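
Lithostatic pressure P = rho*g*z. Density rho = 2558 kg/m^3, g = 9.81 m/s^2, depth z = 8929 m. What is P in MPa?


P = rho * g * z / 1e6
= 2558 * 9.81 * 8929 / 1e6
= 224064147.42 / 1e6
= 224.0641 MPa

224.0641


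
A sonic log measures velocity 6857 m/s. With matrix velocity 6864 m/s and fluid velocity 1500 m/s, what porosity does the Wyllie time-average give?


1/V - 1/Vm = 1/6857 - 1/6864 = 1.5e-07
1/Vf - 1/Vm = 1/1500 - 1/6864 = 0.00052098
phi = 1.5e-07 / 0.00052098 = 0.0003

3.000000e-04


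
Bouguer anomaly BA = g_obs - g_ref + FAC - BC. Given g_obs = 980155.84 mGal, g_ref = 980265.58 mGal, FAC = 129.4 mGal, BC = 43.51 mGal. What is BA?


BA = g_obs - g_ref + FAC - BC
= 980155.84 - 980265.58 + 129.4 - 43.51
= -23.85 mGal

-23.85


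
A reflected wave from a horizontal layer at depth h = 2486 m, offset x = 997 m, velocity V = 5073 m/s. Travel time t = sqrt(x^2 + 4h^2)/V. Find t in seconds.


x^2 + 4h^2 = 997^2 + 4*2486^2 = 994009 + 24720784 = 25714793
sqrt(25714793) = 5070.9755
t = 5070.9755 / 5073 = 0.9996 s

0.9996


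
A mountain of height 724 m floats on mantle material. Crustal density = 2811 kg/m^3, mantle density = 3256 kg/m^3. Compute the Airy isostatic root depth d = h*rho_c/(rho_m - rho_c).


rho_m - rho_c = 3256 - 2811 = 445
d = 724 * 2811 / 445
= 2035164 / 445
= 4573.4 m

4573.4


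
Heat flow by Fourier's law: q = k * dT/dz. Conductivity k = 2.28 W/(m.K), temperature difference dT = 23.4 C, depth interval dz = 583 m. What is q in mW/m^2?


q = k * dT / dz * 1000
= 2.28 * 23.4 / 583 * 1000
= 0.091513 * 1000
= 91.5129 mW/m^2

91.5129


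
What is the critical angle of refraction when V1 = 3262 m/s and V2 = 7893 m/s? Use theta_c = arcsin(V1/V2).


V1/V2 = 3262/7893 = 0.413278
theta_c = arcsin(0.413278) = 24.4109 degrees

24.4109


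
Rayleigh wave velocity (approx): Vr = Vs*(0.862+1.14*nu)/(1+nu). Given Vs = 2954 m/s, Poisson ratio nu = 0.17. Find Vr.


Numerator factor = 0.862 + 1.14*0.17 = 1.0558
Denominator = 1 + 0.17 = 1.17
Vr = 2954 * 1.0558 / 1.17 = 2665.67 m/s

2665.67


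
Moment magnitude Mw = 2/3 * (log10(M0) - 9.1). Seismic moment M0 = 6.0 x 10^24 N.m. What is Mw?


log10(M0) = log10(6.0 x 10^24) = 24.7782
Mw = 2/3 * (24.7782 - 9.1)
= 2/3 * 15.6782
= 10.45

10.45


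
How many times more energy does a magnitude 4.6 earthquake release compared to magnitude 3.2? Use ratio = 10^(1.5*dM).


M2 - M1 = 4.6 - 3.2 = 1.4
1.5 * 1.4 = 2.1
ratio = 10^2.1 = 125.89

125.89


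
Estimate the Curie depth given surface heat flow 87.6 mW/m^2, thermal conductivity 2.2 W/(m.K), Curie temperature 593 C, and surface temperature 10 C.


T_Curie - T_surf = 593 - 10 = 583 C
Convert q to W/m^2: 87.6 mW/m^2 = 0.0876 W/m^2
d = 583 * 2.2 / 0.0876 = 14641.55 m

14641.55


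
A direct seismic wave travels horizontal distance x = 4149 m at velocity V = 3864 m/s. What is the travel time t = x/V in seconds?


t = x / V
= 4149 / 3864
= 1.0738 s

1.0738


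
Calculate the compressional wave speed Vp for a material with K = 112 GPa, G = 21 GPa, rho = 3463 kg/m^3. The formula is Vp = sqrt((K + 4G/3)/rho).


First compute the effective modulus:
K + 4G/3 = 112e9 + 4*21e9/3 = 140000000000.0 Pa
Then divide by density:
140000000000.0 / 3463 = 40427375.1083 Pa/(kg/m^3)
Take the square root:
Vp = sqrt(40427375.1083) = 6358.25 m/s

6358.25


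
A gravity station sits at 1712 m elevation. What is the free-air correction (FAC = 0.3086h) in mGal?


FAC = 0.3086 * h
= 0.3086 * 1712
= 528.3232 mGal

528.3232


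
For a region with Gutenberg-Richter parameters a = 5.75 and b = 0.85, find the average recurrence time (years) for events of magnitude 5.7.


log10(N) = 5.75 - 0.85*5.7 = 0.905
N = 10^0.905 = 8.035261
T = 1/N = 1/8.035261 = 0.1245 years

0.1245


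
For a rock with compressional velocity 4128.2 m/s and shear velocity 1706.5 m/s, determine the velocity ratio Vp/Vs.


Vp/Vs = 4128.2 / 1706.5
= 2.4191

2.4191


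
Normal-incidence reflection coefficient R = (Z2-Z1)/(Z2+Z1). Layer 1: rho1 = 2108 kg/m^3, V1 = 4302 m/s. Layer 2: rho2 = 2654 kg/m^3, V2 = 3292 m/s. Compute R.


Z1 = 2108 * 4302 = 9068616
Z2 = 2654 * 3292 = 8736968
R = (8736968 - 9068616) / (8736968 + 9068616) = -331648 / 17805584 = -0.0186

-0.0186


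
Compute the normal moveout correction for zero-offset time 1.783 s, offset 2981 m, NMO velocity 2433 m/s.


x/Vnmo = 2981/2433 = 1.225236
(x/Vnmo)^2 = 1.501204
t0^2 = 3.179089
sqrt(3.179089 + 1.501204) = 2.163399
dt = 2.163399 - 1.783 = 0.380399

0.380399


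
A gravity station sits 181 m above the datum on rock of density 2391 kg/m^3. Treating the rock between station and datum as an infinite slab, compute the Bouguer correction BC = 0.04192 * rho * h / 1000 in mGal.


BC = 0.04192 * rho * h / 1000
= 0.04192 * 2391 * 181 / 1000
= 18.1418 mGal

18.1418


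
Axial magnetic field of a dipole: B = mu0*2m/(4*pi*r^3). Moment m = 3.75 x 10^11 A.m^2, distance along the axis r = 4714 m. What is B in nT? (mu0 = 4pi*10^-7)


m = 3.75 x 10^11 = 375000000000 A.m^2
2m = 750000000000 A.m^2
r^3 = 4714^3 = 104753546344
B = (4pi*10^-7) * 750000000000 / (4*pi * 104753546344) * 1e9
= 942477.796077 / 1316371886527.15 * 1e9
= 715.9662 nT

715.9662


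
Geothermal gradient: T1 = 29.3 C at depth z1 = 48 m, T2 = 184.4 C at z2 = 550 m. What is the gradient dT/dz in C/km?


dT = 184.4 - 29.3 = 155.1 C
dz = 550 - 48 = 502 m
gradient = dT/dz * 1000 = 155.1/502 * 1000 = 308.9641 C/km

308.9641


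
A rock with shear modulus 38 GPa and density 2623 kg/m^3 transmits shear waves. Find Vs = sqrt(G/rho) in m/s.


Convert G to Pa: G = 38e9 Pa
Compute G/rho = 38e9 / 2623 = 14487228.3645
Vs = sqrt(14487228.3645) = 3806.21 m/s

3806.21


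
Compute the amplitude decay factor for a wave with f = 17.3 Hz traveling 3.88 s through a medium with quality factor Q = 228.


pi*f*t/Q = pi*17.3*3.88/228 = 0.924896
A/A0 = exp(-0.924896) = 0.396573

0.396573


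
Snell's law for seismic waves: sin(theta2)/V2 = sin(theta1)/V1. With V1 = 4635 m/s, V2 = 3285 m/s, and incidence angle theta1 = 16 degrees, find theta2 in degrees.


sin(theta1) = sin(16 deg) = 0.275637
sin(theta2) = V2/V1 * sin(theta1) = 3285/4635 * 0.275637 = 0.195355
theta2 = arcsin(0.195355) = 11.2654 degrees

11.2654


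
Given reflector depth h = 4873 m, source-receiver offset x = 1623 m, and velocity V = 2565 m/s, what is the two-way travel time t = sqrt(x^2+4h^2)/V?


x^2 + 4h^2 = 1623^2 + 4*4873^2 = 2634129 + 94984516 = 97618645
sqrt(97618645) = 9880.2148
t = 9880.2148 / 2565 = 3.8519 s

3.8519


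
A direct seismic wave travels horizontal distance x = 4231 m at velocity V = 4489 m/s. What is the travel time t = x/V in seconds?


t = x / V
= 4231 / 4489
= 0.9425 s

0.9425


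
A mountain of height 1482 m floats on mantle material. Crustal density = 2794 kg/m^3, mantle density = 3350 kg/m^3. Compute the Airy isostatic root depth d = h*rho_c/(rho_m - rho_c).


rho_m - rho_c = 3350 - 2794 = 556
d = 1482 * 2794 / 556
= 4140708 / 556
= 7447.32 m

7447.32


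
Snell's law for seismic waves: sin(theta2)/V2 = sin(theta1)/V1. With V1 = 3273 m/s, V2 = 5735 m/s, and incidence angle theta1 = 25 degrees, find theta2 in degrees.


sin(theta1) = sin(25 deg) = 0.422618
sin(theta2) = V2/V1 * sin(theta1) = 5735/3273 * 0.422618 = 0.740518
theta2 = arcsin(0.740518) = 47.7756 degrees

47.7756


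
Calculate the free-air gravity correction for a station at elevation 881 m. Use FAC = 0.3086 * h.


FAC = 0.3086 * h
= 0.3086 * 881
= 271.8766 mGal

271.8766


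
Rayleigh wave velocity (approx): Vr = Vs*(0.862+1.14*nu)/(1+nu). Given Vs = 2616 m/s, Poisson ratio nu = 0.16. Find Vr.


Numerator factor = 0.862 + 1.14*0.16 = 1.0444
Denominator = 1 + 0.16 = 1.16
Vr = 2616 * 1.0444 / 1.16 = 2355.3 m/s

2355.3


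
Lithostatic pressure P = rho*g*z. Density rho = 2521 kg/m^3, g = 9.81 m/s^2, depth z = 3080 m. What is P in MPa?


P = rho * g * z / 1e6
= 2521 * 9.81 * 3080 / 1e6
= 76171510.8 / 1e6
= 76.1715 MPa

76.1715


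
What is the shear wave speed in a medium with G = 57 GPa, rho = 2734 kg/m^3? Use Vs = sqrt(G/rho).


Convert G to Pa: G = 57e9 Pa
Compute G/rho = 57e9 / 2734 = 20848573.5187
Vs = sqrt(20848573.5187) = 4566.02 m/s

4566.02


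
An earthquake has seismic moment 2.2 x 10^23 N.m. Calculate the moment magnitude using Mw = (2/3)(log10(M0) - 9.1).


log10(M0) = log10(2.2 x 10^23) = 23.3424
Mw = 2/3 * (23.3424 - 9.1)
= 2/3 * 14.2424
= 9.49

9.49


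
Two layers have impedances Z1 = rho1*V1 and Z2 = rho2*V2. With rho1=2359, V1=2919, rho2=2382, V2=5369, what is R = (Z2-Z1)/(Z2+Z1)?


Z1 = 2359 * 2919 = 6885921
Z2 = 2382 * 5369 = 12788958
R = (12788958 - 6885921) / (12788958 + 6885921) = 5903037 / 19674879 = 0.3

0.3


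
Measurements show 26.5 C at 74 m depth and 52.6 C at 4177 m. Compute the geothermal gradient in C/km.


dT = 52.6 - 26.5 = 26.1 C
dz = 4177 - 74 = 4103 m
gradient = dT/dz * 1000 = 26.1/4103 * 1000 = 6.3612 C/km

6.3612


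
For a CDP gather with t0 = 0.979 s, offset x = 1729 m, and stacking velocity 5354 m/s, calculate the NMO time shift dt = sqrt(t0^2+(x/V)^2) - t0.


x/Vnmo = 1729/5354 = 0.322936
(x/Vnmo)^2 = 0.104288
t0^2 = 0.958441
sqrt(0.958441 + 0.104288) = 1.030887
dt = 1.030887 - 0.979 = 0.051887

0.051887


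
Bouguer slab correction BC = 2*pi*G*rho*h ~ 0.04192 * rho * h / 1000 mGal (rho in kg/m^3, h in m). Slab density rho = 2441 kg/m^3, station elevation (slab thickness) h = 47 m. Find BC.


BC = 0.04192 * rho * h / 1000
= 0.04192 * 2441 * 47 / 1000
= 4.8094 mGal

4.8094


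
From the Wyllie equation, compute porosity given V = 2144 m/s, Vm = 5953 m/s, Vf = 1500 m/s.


1/V - 1/Vm = 1/2144 - 1/5953 = 0.00029844
1/Vf - 1/Vm = 1/1500 - 1/5953 = 0.00049868
phi = 0.00029844 / 0.00049868 = 0.5984

0.5984


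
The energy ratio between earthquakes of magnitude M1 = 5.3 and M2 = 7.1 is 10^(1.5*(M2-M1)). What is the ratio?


M2 - M1 = 7.1 - 5.3 = 1.8
1.5 * 1.8 = 2.7
ratio = 10^2.7 = 501.19

501.19


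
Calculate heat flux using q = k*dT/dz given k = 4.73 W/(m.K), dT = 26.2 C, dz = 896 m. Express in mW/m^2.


q = k * dT / dz * 1000
= 4.73 * 26.2 / 896 * 1000
= 0.13831 * 1000
= 138.3103 mW/m^2

138.3103


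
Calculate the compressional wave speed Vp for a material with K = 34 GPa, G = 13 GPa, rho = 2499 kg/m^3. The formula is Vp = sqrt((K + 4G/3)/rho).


First compute the effective modulus:
K + 4G/3 = 34e9 + 4*13e9/3 = 51333333333.33 Pa
Then divide by density:
51333333333.33 / 2499 = 20541549.9533 Pa/(kg/m^3)
Take the square root:
Vp = sqrt(20541549.9533) = 4532.28 m/s

4532.28


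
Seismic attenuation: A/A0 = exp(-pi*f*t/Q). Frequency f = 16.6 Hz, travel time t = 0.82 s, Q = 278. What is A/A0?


pi*f*t/Q = pi*16.6*0.82/278 = 0.153825
A/A0 = exp(-0.153825) = 0.857422

0.857422


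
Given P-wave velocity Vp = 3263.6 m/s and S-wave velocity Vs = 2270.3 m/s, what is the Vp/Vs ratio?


Vp/Vs = 3263.6 / 2270.3
= 1.4375

1.4375


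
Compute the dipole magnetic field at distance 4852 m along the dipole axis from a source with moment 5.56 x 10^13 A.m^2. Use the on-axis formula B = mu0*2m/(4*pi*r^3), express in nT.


m = 5.56 x 10^13 = 55600000000000 A.m^2
2m = 111200000000000 A.m^2
r^3 = 4852^3 = 114225318208
B = (4pi*10^-7) * 111200000000000 / (4*pi * 114225318208) * 1e9
= 139738041.231674 / 1435397682144.84 * 1e9
= 97351.4469 nT

97351.4469


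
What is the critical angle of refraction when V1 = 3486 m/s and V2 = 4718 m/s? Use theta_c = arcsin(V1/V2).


V1/V2 = 3486/4718 = 0.738872
theta_c = arcsin(0.738872) = 47.6355 degrees

47.6355


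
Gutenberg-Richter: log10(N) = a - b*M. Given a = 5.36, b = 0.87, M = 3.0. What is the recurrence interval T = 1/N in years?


log10(N) = 5.36 - 0.87*3.0 = 2.75
N = 10^2.75 = 562.341325
T = 1/N = 1/562.341325 = 0.0018 years

0.0018


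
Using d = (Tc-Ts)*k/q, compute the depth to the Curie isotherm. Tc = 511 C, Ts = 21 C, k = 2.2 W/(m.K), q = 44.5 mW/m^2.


T_Curie - T_surf = 511 - 21 = 490 C
Convert q to W/m^2: 44.5 mW/m^2 = 0.0445 W/m^2
d = 490 * 2.2 / 0.0445 = 24224.72 m

24224.72


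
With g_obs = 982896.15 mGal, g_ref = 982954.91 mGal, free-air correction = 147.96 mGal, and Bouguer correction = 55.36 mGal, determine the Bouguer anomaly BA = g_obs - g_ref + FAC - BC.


BA = g_obs - g_ref + FAC - BC
= 982896.15 - 982954.91 + 147.96 - 55.36
= 33.84 mGal

33.84


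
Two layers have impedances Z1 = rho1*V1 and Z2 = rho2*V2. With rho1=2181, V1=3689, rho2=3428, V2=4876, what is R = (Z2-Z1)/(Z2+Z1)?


Z1 = 2181 * 3689 = 8045709
Z2 = 3428 * 4876 = 16714928
R = (16714928 - 8045709) / (16714928 + 8045709) = 8669219 / 24760637 = 0.3501

0.3501


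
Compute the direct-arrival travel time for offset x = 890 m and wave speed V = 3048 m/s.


t = x / V
= 890 / 3048
= 0.292 s

0.292


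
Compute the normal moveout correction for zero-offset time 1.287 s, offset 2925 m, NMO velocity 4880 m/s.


x/Vnmo = 2925/4880 = 0.599385
(x/Vnmo)^2 = 0.359263
t0^2 = 1.656369
sqrt(1.656369 + 0.359263) = 1.419729
dt = 1.419729 - 1.287 = 0.132729

0.132729


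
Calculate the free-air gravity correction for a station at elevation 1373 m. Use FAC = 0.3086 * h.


FAC = 0.3086 * h
= 0.3086 * 1373
= 423.7078 mGal

423.7078


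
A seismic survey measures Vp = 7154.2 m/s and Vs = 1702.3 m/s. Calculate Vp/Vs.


Vp/Vs = 7154.2 / 1702.3
= 4.2027

4.2027


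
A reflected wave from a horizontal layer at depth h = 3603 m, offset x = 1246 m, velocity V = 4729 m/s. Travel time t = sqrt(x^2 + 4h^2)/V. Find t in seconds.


x^2 + 4h^2 = 1246^2 + 4*3603^2 = 1552516 + 51926436 = 53478952
sqrt(53478952) = 7312.9305
t = 7312.9305 / 4729 = 1.5464 s

1.5464


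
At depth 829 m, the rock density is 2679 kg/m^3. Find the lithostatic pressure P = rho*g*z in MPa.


P = rho * g * z / 1e6
= 2679 * 9.81 * 829 / 1e6
= 21786940.71 / 1e6
= 21.7869 MPa

21.7869


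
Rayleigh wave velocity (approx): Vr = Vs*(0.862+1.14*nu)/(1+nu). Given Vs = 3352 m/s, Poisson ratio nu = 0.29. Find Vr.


Numerator factor = 0.862 + 1.14*0.29 = 1.1926
Denominator = 1 + 0.29 = 1.29
Vr = 3352 * 1.1926 / 1.29 = 3098.91 m/s

3098.91


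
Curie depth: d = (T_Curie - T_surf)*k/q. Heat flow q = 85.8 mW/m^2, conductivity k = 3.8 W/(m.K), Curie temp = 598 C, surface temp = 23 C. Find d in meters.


T_Curie - T_surf = 598 - 23 = 575 C
Convert q to W/m^2: 85.8 mW/m^2 = 0.0858 W/m^2
d = 575 * 3.8 / 0.0858 = 25466.2 m

25466.2


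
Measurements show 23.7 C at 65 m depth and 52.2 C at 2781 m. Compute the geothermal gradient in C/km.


dT = 52.2 - 23.7 = 28.5 C
dz = 2781 - 65 = 2716 m
gradient = dT/dz * 1000 = 28.5/2716 * 1000 = 10.4934 C/km

10.4934


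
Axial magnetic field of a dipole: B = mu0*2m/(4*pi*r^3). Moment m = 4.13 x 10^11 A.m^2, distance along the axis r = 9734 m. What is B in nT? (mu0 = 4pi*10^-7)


m = 4.13 x 10^11 = 413000000000 A.m^2
2m = 826000000000 A.m^2
r^3 = 9734^3 = 922303858904
B = (4pi*10^-7) * 826000000000 / (4*pi * 922303858904) * 1e9
= 1037982.212746 / 11590012110041.29 * 1e9
= 89.5583 nT

89.5583


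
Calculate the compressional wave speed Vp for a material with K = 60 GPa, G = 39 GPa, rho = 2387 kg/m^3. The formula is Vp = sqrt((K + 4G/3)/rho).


First compute the effective modulus:
K + 4G/3 = 60e9 + 4*39e9/3 = 112000000000.0 Pa
Then divide by density:
112000000000.0 / 2387 = 46920821.1144 Pa/(kg/m^3)
Take the square root:
Vp = sqrt(46920821.1144) = 6849.88 m/s

6849.88


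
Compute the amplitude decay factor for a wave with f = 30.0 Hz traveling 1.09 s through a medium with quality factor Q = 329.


pi*f*t/Q = pi*30.0*1.09/329 = 0.312249
A/A0 = exp(-0.312249) = 0.731799

0.731799


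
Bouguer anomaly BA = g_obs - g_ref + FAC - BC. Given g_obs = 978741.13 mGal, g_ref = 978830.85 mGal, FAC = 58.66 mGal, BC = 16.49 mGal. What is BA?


BA = g_obs - g_ref + FAC - BC
= 978741.13 - 978830.85 + 58.66 - 16.49
= -47.55 mGal

-47.55


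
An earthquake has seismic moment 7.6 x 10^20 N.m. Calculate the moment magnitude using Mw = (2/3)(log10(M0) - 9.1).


log10(M0) = log10(7.6 x 10^20) = 20.8808
Mw = 2/3 * (20.8808 - 9.1)
= 2/3 * 11.7808
= 7.85

7.85


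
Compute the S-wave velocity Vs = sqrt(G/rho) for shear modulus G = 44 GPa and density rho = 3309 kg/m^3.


Convert G to Pa: G = 44e9 Pa
Compute G/rho = 44e9 / 3309 = 13297068.6008
Vs = sqrt(13297068.6008) = 3646.51 m/s

3646.51


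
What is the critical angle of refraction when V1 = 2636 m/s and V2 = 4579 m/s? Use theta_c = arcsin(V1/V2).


V1/V2 = 2636/4579 = 0.575672
theta_c = arcsin(0.575672) = 35.1467 degrees

35.1467


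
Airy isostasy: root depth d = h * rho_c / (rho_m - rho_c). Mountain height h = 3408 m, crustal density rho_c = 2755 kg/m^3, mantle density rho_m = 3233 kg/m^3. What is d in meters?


rho_m - rho_c = 3233 - 2755 = 478
d = 3408 * 2755 / 478
= 9389040 / 478
= 19642.34 m

19642.34


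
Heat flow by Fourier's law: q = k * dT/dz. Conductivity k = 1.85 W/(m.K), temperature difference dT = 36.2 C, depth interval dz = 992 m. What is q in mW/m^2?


q = k * dT / dz * 1000
= 1.85 * 36.2 / 992 * 1000
= 0.06751 * 1000
= 67.5101 mW/m^2

67.5101


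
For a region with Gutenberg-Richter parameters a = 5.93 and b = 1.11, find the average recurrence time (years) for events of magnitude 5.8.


log10(N) = 5.93 - 1.11*5.8 = -0.508
N = 10^-0.508 = 0.310456
T = 1/N = 1/0.310456 = 3.2211 years

3.2211


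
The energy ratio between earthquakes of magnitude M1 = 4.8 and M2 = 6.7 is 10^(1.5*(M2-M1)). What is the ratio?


M2 - M1 = 6.7 - 4.8 = 1.9
1.5 * 1.9 = 2.85
ratio = 10^2.85 = 707.95

707.95


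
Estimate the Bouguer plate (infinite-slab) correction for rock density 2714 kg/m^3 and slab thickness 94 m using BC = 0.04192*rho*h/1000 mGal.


BC = 0.04192 * rho * h / 1000
= 0.04192 * 2714 * 94 / 1000
= 10.6945 mGal

10.6945


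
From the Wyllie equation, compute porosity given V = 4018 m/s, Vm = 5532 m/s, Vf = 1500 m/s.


1/V - 1/Vm = 1/4018 - 1/5532 = 6.811e-05
1/Vf - 1/Vm = 1/1500 - 1/5532 = 0.0004859
phi = 6.811e-05 / 0.0004859 = 0.1402

0.1402


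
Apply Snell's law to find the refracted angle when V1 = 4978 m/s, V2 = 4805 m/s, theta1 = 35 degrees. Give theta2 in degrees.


sin(theta1) = sin(35 deg) = 0.573576
sin(theta2) = V2/V1 * sin(theta1) = 4805/4978 * 0.573576 = 0.553643
theta2 = arcsin(0.553643) = 33.6173 degrees

33.6173


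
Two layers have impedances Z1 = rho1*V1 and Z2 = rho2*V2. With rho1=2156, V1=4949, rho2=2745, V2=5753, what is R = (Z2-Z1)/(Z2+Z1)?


Z1 = 2156 * 4949 = 10670044
Z2 = 2745 * 5753 = 15791985
R = (15791985 - 10670044) / (15791985 + 10670044) = 5121941 / 26462029 = 0.1936

0.1936


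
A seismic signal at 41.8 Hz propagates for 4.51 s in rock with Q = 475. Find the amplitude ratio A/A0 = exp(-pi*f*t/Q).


pi*f*t/Q = pi*41.8*4.51/475 = 1.246835
A/A0 = exp(-1.246835) = 0.287413

0.287413


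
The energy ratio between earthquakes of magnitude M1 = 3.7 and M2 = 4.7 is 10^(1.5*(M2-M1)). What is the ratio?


M2 - M1 = 4.7 - 3.7 = 1.0
1.5 * 1.0 = 1.5
ratio = 10^1.5 = 31.62

31.62


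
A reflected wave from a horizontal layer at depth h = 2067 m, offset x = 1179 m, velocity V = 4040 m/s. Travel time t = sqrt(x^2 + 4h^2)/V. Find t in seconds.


x^2 + 4h^2 = 1179^2 + 4*2067^2 = 1390041 + 17089956 = 18479997
sqrt(18479997) = 4298.8367
t = 4298.8367 / 4040 = 1.0641 s

1.0641


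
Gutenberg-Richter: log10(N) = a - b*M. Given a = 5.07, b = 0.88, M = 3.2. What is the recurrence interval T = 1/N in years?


log10(N) = 5.07 - 0.88*3.2 = 2.254
N = 10^2.254 = 179.473363
T = 1/N = 1/179.473363 = 0.0056 years

0.0056


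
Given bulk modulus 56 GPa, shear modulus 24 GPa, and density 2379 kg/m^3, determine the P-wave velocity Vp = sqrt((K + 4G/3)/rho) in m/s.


First compute the effective modulus:
K + 4G/3 = 56e9 + 4*24e9/3 = 88000000000.0 Pa
Then divide by density:
88000000000.0 / 2379 = 36990332.0723 Pa/(kg/m^3)
Take the square root:
Vp = sqrt(36990332.0723) = 6081.97 m/s

6081.97


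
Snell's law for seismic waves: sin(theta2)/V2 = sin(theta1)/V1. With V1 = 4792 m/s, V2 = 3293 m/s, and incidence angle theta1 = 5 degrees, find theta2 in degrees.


sin(theta1) = sin(5 deg) = 0.087156
sin(theta2) = V2/V1 * sin(theta1) = 3293/4792 * 0.087156 = 0.059892
theta2 = arcsin(0.059892) = 3.4336 degrees

3.4336


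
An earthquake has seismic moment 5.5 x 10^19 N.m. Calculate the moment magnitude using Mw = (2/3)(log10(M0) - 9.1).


log10(M0) = log10(5.5 x 10^19) = 19.7404
Mw = 2/3 * (19.7404 - 9.1)
= 2/3 * 10.6404
= 7.09

7.09


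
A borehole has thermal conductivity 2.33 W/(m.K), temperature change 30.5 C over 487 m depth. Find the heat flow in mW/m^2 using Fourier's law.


q = k * dT / dz * 1000
= 2.33 * 30.5 / 487 * 1000
= 0.145924 * 1000
= 145.924 mW/m^2

145.924


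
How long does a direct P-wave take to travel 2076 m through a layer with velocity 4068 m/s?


t = x / V
= 2076 / 4068
= 0.5103 s

0.5103


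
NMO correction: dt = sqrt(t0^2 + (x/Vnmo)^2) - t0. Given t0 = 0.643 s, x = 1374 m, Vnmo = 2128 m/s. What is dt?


x/Vnmo = 1374/2128 = 0.645677
(x/Vnmo)^2 = 0.416898
t0^2 = 0.413449
sqrt(0.413449 + 0.416898) = 0.911234
dt = 0.911234 - 0.643 = 0.268234

0.268234


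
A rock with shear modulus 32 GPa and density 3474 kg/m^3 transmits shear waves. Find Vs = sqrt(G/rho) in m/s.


Convert G to Pa: G = 32e9 Pa
Compute G/rho = 32e9 / 3474 = 9211283.8227
Vs = sqrt(9211283.8227) = 3035.01 m/s

3035.01


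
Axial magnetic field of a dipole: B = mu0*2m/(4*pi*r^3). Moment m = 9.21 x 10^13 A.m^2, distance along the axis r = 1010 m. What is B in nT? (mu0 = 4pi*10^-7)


m = 9.21 x 10^13 = 92100000000000 A.m^2
2m = 184200000000000 A.m^2
r^3 = 1010^3 = 1030301000
B = (4pi*10^-7) * 184200000000000 / (4*pi * 1030301000) * 1e9
= 231472546.716496 / 12947144210.34 * 1e9
= 17878270.5248 nT

17878270.5248


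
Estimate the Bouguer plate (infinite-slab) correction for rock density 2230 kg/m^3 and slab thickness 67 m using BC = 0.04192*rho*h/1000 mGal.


BC = 0.04192 * rho * h / 1000
= 0.04192 * 2230 * 67 / 1000
= 6.2633 mGal

6.2633


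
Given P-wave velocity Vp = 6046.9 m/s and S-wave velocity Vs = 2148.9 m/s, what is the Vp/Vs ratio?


Vp/Vs = 6046.9 / 2148.9
= 2.814

2.814


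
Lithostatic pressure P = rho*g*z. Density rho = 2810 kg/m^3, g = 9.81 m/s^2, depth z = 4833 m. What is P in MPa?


P = rho * g * z / 1e6
= 2810 * 9.81 * 4833 / 1e6
= 133226961.3 / 1e6
= 133.227 MPa

133.227


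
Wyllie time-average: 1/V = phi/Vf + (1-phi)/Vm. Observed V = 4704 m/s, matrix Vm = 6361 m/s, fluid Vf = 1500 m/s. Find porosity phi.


1/V - 1/Vm = 1/4704 - 1/6361 = 5.538e-05
1/Vf - 1/Vm = 1/1500 - 1/6361 = 0.00050946
phi = 5.538e-05 / 0.00050946 = 0.1087

0.1087


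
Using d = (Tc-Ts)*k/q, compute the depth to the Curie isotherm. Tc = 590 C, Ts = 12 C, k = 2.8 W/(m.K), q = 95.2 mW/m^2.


T_Curie - T_surf = 590 - 12 = 578 C
Convert q to W/m^2: 95.2 mW/m^2 = 0.0952 W/m^2
d = 578 * 2.8 / 0.0952 = 17000.0 m

17000.0


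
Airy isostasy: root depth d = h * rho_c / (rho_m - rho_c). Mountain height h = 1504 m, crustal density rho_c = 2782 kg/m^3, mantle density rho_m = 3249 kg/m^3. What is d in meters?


rho_m - rho_c = 3249 - 2782 = 467
d = 1504 * 2782 / 467
= 4184128 / 467
= 8959.59 m

8959.59


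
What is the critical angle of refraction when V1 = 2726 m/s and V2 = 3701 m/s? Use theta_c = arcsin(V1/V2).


V1/V2 = 2726/3701 = 0.736558
theta_c = arcsin(0.736558) = 47.439 degrees

47.439


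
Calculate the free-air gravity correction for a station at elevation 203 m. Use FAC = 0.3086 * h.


FAC = 0.3086 * h
= 0.3086 * 203
= 62.6458 mGal

62.6458


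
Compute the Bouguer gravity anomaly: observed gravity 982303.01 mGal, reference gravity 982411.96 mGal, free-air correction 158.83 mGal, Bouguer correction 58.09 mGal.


BA = g_obs - g_ref + FAC - BC
= 982303.01 - 982411.96 + 158.83 - 58.09
= -8.21 mGal

-8.21


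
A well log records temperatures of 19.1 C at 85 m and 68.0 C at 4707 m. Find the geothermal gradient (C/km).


dT = 68.0 - 19.1 = 48.9 C
dz = 4707 - 85 = 4622 m
gradient = dT/dz * 1000 = 48.9/4622 * 1000 = 10.5798 C/km

10.5798


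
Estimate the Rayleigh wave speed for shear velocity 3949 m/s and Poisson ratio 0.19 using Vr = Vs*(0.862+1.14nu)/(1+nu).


Numerator factor = 0.862 + 1.14*0.19 = 1.0786
Denominator = 1 + 0.19 = 1.19
Vr = 3949 * 1.0786 / 1.19 = 3579.32 m/s

3579.32


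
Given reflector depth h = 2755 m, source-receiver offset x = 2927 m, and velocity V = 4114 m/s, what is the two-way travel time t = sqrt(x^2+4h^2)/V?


x^2 + 4h^2 = 2927^2 + 4*2755^2 = 8567329 + 30360100 = 38927429
sqrt(38927429) = 6239.185
t = 6239.185 / 4114 = 1.5166 s

1.5166


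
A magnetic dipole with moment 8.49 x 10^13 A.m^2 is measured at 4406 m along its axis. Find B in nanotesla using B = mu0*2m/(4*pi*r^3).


m = 8.49 x 10^13 = 84900000000000 A.m^2
2m = 169800000000000 A.m^2
r^3 = 4406^3 = 85532955416
B = (4pi*10^-7) * 169800000000000 / (4*pi * 85532955416) * 1e9
= 213376973.031819 / 1074838817498.92 * 1e9
= 198519.973 nT

198519.973


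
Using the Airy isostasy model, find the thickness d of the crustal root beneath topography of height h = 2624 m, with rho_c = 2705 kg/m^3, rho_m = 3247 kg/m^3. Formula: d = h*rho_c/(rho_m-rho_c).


rho_m - rho_c = 3247 - 2705 = 542
d = 2624 * 2705 / 542
= 7097920 / 542
= 13095.79 m

13095.79


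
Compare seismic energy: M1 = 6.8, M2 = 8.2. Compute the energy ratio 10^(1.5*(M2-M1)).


M2 - M1 = 8.2 - 6.8 = 1.4
1.5 * 1.4 = 2.1
ratio = 10^2.1 = 125.89

125.89


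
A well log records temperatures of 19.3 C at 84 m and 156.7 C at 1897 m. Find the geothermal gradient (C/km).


dT = 156.7 - 19.3 = 137.4 C
dz = 1897 - 84 = 1813 m
gradient = dT/dz * 1000 = 137.4/1813 * 1000 = 75.786 C/km

75.786


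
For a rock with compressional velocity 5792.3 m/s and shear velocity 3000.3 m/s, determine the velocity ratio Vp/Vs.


Vp/Vs = 5792.3 / 3000.3
= 1.9306

1.9306


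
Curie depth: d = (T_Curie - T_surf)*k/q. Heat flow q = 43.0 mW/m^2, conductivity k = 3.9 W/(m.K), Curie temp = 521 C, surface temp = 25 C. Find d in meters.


T_Curie - T_surf = 521 - 25 = 496 C
Convert q to W/m^2: 43.0 mW/m^2 = 0.043 W/m^2
d = 496 * 3.9 / 0.043 = 44986.05 m

44986.05


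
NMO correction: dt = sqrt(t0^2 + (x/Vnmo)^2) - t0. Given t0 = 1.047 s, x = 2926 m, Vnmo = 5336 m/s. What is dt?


x/Vnmo = 2926/5336 = 0.548351
(x/Vnmo)^2 = 0.300689
t0^2 = 1.096209
sqrt(1.096209 + 0.300689) = 1.181904
dt = 1.181904 - 1.047 = 0.134904

0.134904


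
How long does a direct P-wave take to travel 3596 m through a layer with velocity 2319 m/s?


t = x / V
= 3596 / 2319
= 1.5507 s

1.5507


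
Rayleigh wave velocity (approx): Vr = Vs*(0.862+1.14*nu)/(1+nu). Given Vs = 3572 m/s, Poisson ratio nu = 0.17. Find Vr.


Numerator factor = 0.862 + 1.14*0.17 = 1.0558
Denominator = 1 + 0.17 = 1.17
Vr = 3572 * 1.0558 / 1.17 = 3223.35 m/s

3223.35


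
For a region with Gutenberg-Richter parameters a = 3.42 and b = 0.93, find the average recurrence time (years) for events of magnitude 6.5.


log10(N) = 3.42 - 0.93*6.5 = -2.625
N = 10^-2.625 = 0.002371
T = 1/N = 1/0.002371 = 421.6965 years

421.6965


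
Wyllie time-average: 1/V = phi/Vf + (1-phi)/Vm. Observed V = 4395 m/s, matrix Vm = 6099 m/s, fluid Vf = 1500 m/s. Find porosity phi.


1/V - 1/Vm = 1/4395 - 1/6099 = 6.357e-05
1/Vf - 1/Vm = 1/1500 - 1/6099 = 0.00050271
phi = 6.357e-05 / 0.00050271 = 0.1265

0.1265


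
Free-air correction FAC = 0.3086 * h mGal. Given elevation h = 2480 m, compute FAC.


FAC = 0.3086 * h
= 0.3086 * 2480
= 765.328 mGal

765.328


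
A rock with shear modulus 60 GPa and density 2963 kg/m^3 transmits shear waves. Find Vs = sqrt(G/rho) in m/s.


Convert G to Pa: G = 60e9 Pa
Compute G/rho = 60e9 / 2963 = 20249746.8782
Vs = sqrt(20249746.8782) = 4499.97 m/s

4499.97


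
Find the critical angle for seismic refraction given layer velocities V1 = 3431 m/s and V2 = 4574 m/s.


V1/V2 = 3431/4574 = 0.750109
theta_c = arcsin(0.750109) = 48.5998 degrees

48.5998


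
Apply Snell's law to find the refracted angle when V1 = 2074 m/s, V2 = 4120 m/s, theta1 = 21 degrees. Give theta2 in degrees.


sin(theta1) = sin(21 deg) = 0.358368
sin(theta2) = V2/V1 * sin(theta1) = 4120/2074 * 0.358368 = 0.711898
theta2 = arcsin(0.711898) = 45.3895 degrees

45.3895


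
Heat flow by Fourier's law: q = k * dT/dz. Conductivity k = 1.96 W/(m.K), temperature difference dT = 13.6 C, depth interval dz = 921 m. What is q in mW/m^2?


q = k * dT / dz * 1000
= 1.96 * 13.6 / 921 * 1000
= 0.028942 * 1000
= 28.9425 mW/m^2

28.9425


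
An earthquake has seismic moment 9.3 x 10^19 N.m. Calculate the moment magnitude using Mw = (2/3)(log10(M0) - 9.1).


log10(M0) = log10(9.3 x 10^19) = 19.9685
Mw = 2/3 * (19.9685 - 9.1)
= 2/3 * 10.8685
= 7.25

7.25


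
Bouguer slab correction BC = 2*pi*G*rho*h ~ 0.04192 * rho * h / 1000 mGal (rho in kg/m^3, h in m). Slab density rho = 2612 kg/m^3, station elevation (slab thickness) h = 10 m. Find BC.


BC = 0.04192 * rho * h / 1000
= 0.04192 * 2612 * 10 / 1000
= 1.095 mGal

1.095


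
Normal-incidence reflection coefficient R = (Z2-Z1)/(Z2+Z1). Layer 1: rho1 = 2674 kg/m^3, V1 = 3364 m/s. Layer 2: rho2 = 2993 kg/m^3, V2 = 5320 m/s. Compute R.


Z1 = 2674 * 3364 = 8995336
Z2 = 2993 * 5320 = 15922760
R = (15922760 - 8995336) / (15922760 + 8995336) = 6927424 / 24918096 = 0.278

0.278


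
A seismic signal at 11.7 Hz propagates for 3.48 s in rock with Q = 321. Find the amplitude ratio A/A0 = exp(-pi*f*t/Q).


pi*f*t/Q = pi*11.7*3.48/321 = 0.398483
A/A0 = exp(-0.398483) = 0.671338

0.671338


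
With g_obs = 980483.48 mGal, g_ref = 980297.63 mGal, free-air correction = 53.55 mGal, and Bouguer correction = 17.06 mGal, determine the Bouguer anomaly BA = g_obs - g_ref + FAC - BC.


BA = g_obs - g_ref + FAC - BC
= 980483.48 - 980297.63 + 53.55 - 17.06
= 222.34 mGal

222.34


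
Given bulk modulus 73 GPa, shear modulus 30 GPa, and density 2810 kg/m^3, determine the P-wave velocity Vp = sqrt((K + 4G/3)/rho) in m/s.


First compute the effective modulus:
K + 4G/3 = 73e9 + 4*30e9/3 = 113000000000.0 Pa
Then divide by density:
113000000000.0 / 2810 = 40213523.1317 Pa/(kg/m^3)
Take the square root:
Vp = sqrt(40213523.1317) = 6341.41 m/s

6341.41


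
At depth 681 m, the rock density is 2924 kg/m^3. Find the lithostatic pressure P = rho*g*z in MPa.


P = rho * g * z / 1e6
= 2924 * 9.81 * 681 / 1e6
= 19534103.64 / 1e6
= 19.5341 MPa

19.5341


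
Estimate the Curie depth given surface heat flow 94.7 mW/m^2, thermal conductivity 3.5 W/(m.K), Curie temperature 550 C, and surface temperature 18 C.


T_Curie - T_surf = 550 - 18 = 532 C
Convert q to W/m^2: 94.7 mW/m^2 = 0.0947 W/m^2
d = 532 * 3.5 / 0.0947 = 19662.09 m

19662.09


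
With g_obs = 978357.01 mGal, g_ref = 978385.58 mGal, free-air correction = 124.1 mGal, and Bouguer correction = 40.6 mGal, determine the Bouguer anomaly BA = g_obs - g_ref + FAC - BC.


BA = g_obs - g_ref + FAC - BC
= 978357.01 - 978385.58 + 124.1 - 40.6
= 54.93 mGal

54.93


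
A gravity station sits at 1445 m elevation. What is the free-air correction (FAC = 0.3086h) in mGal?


FAC = 0.3086 * h
= 0.3086 * 1445
= 445.927 mGal

445.927


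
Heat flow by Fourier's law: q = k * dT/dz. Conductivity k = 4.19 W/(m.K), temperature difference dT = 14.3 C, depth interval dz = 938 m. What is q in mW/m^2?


q = k * dT / dz * 1000
= 4.19 * 14.3 / 938 * 1000
= 0.063877 * 1000
= 63.8774 mW/m^2

63.8774


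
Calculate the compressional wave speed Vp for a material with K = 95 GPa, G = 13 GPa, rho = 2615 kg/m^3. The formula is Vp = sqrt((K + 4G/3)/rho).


First compute the effective modulus:
K + 4G/3 = 95e9 + 4*13e9/3 = 112333333333.33 Pa
Then divide by density:
112333333333.33 / 2615 = 42957297.6418 Pa/(kg/m^3)
Take the square root:
Vp = sqrt(42957297.6418) = 6554.18 m/s

6554.18


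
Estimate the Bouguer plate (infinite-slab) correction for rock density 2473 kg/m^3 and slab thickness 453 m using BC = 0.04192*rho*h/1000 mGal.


BC = 0.04192 * rho * h / 1000
= 0.04192 * 2473 * 453 / 1000
= 46.9617 mGal

46.9617


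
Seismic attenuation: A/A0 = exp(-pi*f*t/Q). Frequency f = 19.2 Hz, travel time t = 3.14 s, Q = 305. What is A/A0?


pi*f*t/Q = pi*19.2*3.14/305 = 0.620985
A/A0 = exp(-0.620985) = 0.537415

0.537415


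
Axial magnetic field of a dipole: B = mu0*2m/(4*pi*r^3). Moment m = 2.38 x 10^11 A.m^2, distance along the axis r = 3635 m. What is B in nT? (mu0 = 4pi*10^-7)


m = 2.38 x 10^11 = 238000000000 A.m^2
2m = 476000000000 A.m^2
r^3 = 3635^3 = 48030072875
B = (4pi*10^-7) * 476000000000 / (4*pi * 48030072875) * 1e9
= 598159.241243 / 603563696381.93 * 1e9
= 991.0458 nT

991.0458


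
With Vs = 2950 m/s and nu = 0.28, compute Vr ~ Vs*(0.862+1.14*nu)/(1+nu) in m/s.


Numerator factor = 0.862 + 1.14*0.28 = 1.1812
Denominator = 1 + 0.28 = 1.28
Vr = 2950 * 1.1812 / 1.28 = 2722.3 m/s

2722.3


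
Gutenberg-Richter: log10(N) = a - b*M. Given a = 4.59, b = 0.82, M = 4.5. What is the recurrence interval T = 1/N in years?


log10(N) = 4.59 - 0.82*4.5 = 0.9
N = 10^0.9 = 7.943282
T = 1/N = 1/7.943282 = 0.1259 years

0.1259


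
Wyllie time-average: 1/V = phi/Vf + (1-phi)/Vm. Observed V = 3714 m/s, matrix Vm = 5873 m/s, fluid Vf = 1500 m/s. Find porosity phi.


1/V - 1/Vm = 1/3714 - 1/5873 = 9.898e-05
1/Vf - 1/Vm = 1/1500 - 1/5873 = 0.0004964
phi = 9.898e-05 / 0.0004964 = 0.1994

0.1994


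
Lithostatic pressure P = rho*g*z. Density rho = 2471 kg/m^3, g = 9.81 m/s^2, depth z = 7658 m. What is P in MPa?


P = rho * g * z / 1e6
= 2471 * 9.81 * 7658 / 1e6
= 185633825.58 / 1e6
= 185.6338 MPa

185.6338


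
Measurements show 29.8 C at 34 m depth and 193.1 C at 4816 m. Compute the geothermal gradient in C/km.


dT = 193.1 - 29.8 = 163.3 C
dz = 4816 - 34 = 4782 m
gradient = dT/dz * 1000 = 163.3/4782 * 1000 = 34.1489 C/km

34.1489


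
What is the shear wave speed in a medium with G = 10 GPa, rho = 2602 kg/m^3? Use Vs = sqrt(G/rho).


Convert G to Pa: G = 10e9 Pa
Compute G/rho = 10e9 / 2602 = 3843197.5404
Vs = sqrt(3843197.5404) = 1960.41 m/s

1960.41


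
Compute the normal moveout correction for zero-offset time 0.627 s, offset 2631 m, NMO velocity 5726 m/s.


x/Vnmo = 2631/5726 = 0.459483
(x/Vnmo)^2 = 0.211125
t0^2 = 0.393129
sqrt(0.393129 + 0.211125) = 0.777338
dt = 0.777338 - 0.627 = 0.150338

0.150338


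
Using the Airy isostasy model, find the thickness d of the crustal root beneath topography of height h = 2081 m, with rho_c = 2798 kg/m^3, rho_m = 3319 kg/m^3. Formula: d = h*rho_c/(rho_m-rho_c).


rho_m - rho_c = 3319 - 2798 = 521
d = 2081 * 2798 / 521
= 5822638 / 521
= 11175.89 m

11175.89


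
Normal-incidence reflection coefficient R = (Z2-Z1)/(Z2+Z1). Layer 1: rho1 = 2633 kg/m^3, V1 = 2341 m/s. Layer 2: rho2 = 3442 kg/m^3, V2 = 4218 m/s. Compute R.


Z1 = 2633 * 2341 = 6163853
Z2 = 3442 * 4218 = 14518356
R = (14518356 - 6163853) / (14518356 + 6163853) = 8354503 / 20682209 = 0.4039

0.4039


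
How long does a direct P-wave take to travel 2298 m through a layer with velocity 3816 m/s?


t = x / V
= 2298 / 3816
= 0.6022 s

0.6022


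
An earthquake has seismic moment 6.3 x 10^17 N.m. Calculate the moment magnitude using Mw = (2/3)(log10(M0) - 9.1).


log10(M0) = log10(6.3 x 10^17) = 17.7993
Mw = 2/3 * (17.7993 - 9.1)
= 2/3 * 8.6993
= 5.8

5.8


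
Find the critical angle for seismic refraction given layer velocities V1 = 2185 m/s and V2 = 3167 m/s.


V1/V2 = 2185/3167 = 0.689927
theta_c = arcsin(0.689927) = 43.6244 degrees

43.6244


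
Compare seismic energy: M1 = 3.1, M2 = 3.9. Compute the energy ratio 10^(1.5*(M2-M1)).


M2 - M1 = 3.9 - 3.1 = 0.8
1.5 * 0.8 = 1.2
ratio = 10^1.2 = 15.85

15.85


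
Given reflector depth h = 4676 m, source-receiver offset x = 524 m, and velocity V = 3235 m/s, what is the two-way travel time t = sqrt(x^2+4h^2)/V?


x^2 + 4h^2 = 524^2 + 4*4676^2 = 274576 + 87459904 = 87734480
sqrt(87734480) = 9366.6686
t = 9366.6686 / 3235 = 2.8954 s

2.8954


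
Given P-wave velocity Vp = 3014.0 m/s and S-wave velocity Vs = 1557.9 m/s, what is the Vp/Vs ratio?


Vp/Vs = 3014.0 / 1557.9
= 1.9347

1.9347


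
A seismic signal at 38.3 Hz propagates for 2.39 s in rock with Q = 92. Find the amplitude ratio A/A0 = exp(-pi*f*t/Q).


pi*f*t/Q = pi*38.3*2.39/92 = 3.125782
A/A0 = exp(-3.125782) = 0.043903

0.043903


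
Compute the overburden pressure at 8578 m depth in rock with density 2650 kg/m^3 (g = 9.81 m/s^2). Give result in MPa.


P = rho * g * z / 1e6
= 2650 * 9.81 * 8578 / 1e6
= 222997977.0 / 1e6
= 222.998 MPa

222.998


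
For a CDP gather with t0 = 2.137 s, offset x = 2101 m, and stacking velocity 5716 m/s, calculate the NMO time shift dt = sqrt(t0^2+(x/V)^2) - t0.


x/Vnmo = 2101/5716 = 0.367565
(x/Vnmo)^2 = 0.135104
t0^2 = 4.566769
sqrt(4.566769 + 0.135104) = 2.16838
dt = 2.16838 - 2.137 = 0.03138

0.03138


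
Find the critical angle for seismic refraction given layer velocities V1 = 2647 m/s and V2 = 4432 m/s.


V1/V2 = 2647/4432 = 0.597247
theta_c = arcsin(0.597247) = 36.673 degrees

36.673


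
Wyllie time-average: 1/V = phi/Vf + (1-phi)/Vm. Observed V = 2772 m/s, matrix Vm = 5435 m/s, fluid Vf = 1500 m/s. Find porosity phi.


1/V - 1/Vm = 1/2772 - 1/5435 = 0.00017676
1/Vf - 1/Vm = 1/1500 - 1/5435 = 0.00048267
phi = 0.00017676 / 0.00048267 = 0.3662

0.3662


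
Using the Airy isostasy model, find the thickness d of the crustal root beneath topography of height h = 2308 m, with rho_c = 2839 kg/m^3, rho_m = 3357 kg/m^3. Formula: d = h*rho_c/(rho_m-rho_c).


rho_m - rho_c = 3357 - 2839 = 518
d = 2308 * 2839 / 518
= 6552412 / 518
= 12649.44 m

12649.44


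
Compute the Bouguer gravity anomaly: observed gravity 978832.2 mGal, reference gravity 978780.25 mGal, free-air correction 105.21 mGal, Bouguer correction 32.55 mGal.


BA = g_obs - g_ref + FAC - BC
= 978832.2 - 978780.25 + 105.21 - 32.55
= 124.61 mGal

124.61


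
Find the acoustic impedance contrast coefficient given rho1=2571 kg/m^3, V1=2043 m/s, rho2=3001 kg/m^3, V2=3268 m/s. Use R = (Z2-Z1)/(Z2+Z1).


Z1 = 2571 * 2043 = 5252553
Z2 = 3001 * 3268 = 9807268
R = (9807268 - 5252553) / (9807268 + 5252553) = 4554715 / 15059821 = 0.3024

0.3024


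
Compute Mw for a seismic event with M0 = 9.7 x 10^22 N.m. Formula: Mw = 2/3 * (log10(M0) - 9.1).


log10(M0) = log10(9.7 x 10^22) = 22.9868
Mw = 2/3 * (22.9868 - 9.1)
= 2/3 * 13.8868
= 9.26

9.26


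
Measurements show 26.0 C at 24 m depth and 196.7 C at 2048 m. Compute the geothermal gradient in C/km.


dT = 196.7 - 26.0 = 170.7 C
dz = 2048 - 24 = 2024 m
gradient = dT/dz * 1000 = 170.7/2024 * 1000 = 84.3379 C/km

84.3379


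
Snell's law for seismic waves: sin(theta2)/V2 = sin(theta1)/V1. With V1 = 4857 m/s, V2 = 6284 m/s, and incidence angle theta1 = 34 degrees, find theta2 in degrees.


sin(theta1) = sin(34 deg) = 0.559193
sin(theta2) = V2/V1 * sin(theta1) = 6284/4857 * 0.559193 = 0.723485
theta2 = arcsin(0.723485) = 46.343 degrees

46.343


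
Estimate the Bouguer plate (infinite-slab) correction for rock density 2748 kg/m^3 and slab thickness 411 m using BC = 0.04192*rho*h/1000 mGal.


BC = 0.04192 * rho * h / 1000
= 0.04192 * 2748 * 411 / 1000
= 47.3456 mGal

47.3456


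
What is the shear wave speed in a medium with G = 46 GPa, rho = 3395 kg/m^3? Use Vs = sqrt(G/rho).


Convert G to Pa: G = 46e9 Pa
Compute G/rho = 46e9 / 3395 = 13549337.2607
Vs = sqrt(13549337.2607) = 3680.94 m/s

3680.94


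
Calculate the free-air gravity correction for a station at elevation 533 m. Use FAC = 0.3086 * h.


FAC = 0.3086 * h
= 0.3086 * 533
= 164.4838 mGal

164.4838


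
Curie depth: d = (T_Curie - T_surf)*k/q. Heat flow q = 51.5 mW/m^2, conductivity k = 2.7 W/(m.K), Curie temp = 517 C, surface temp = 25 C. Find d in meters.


T_Curie - T_surf = 517 - 25 = 492 C
Convert q to W/m^2: 51.5 mW/m^2 = 0.0515 W/m^2
d = 492 * 2.7 / 0.0515 = 25794.17 m

25794.17
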